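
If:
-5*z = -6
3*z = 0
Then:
No Solution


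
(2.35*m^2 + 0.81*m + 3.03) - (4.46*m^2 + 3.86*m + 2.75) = -2.11*m^2 - 3.05*m + 0.28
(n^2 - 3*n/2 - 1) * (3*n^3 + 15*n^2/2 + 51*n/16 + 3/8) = 3*n^5 + 3*n^4 - 177*n^3/16 - 381*n^2/32 - 15*n/4 - 3/8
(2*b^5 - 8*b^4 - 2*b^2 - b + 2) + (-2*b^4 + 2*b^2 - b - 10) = 2*b^5 - 10*b^4 - 2*b - 8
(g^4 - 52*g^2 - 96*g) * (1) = g^4 - 52*g^2 - 96*g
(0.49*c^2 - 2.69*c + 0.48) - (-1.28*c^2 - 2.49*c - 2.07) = 1.77*c^2 - 0.2*c + 2.55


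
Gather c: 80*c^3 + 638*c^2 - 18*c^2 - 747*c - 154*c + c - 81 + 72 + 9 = 80*c^3 + 620*c^2 - 900*c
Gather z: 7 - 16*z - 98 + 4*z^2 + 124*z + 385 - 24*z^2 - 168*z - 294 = -20*z^2 - 60*z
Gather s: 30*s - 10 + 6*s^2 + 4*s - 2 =6*s^2 + 34*s - 12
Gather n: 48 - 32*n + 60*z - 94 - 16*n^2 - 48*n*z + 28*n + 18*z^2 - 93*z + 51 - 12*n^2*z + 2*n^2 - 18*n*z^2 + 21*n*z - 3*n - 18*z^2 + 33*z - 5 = n^2*(-12*z - 14) + n*(-18*z^2 - 27*z - 7)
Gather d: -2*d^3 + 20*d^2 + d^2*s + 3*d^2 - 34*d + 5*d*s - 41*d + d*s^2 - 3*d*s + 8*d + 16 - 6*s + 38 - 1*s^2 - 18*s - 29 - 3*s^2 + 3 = -2*d^3 + d^2*(s + 23) + d*(s^2 + 2*s - 67) - 4*s^2 - 24*s + 28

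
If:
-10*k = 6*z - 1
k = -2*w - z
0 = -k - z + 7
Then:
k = -41/4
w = -7/2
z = 69/4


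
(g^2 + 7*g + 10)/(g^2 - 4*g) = (g^2 + 7*g + 10)/(g*(g - 4))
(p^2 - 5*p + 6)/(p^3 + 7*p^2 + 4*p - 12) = (p^2 - 5*p + 6)/(p^3 + 7*p^2 + 4*p - 12)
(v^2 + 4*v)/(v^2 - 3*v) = (v + 4)/(v - 3)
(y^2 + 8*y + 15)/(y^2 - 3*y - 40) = (y + 3)/(y - 8)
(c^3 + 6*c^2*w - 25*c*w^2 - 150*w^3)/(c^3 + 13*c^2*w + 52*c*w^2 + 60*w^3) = (c - 5*w)/(c + 2*w)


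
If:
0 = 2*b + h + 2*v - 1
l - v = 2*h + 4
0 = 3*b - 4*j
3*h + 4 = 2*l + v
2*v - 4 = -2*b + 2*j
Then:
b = 28/9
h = -23/3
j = 7/3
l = -91/9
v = 11/9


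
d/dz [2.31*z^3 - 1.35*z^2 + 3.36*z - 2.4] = 6.93*z^2 - 2.7*z + 3.36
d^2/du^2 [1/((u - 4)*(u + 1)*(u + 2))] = 2*(6*u^4 - 8*u^3 - 27*u^2 + 54*u + 92)/(u^9 - 3*u^8 - 27*u^7 + 35*u^6 + 318*u^5 + 156*u^4 - 1288*u^3 - 2592*u^2 - 1920*u - 512)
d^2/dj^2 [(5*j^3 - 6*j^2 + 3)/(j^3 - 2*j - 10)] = 4*(-3*j^6 + 15*j^5 + 141*j^4 - 200*j^3 + 141*j^2 + 795*j - 294)/(j^9 - 6*j^7 - 30*j^6 + 12*j^5 + 120*j^4 + 292*j^3 - 120*j^2 - 600*j - 1000)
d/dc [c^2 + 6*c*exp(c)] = 6*c*exp(c) + 2*c + 6*exp(c)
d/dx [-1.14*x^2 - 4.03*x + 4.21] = -2.28*x - 4.03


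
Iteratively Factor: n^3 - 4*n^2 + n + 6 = (n - 2)*(n^2 - 2*n - 3) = (n - 3)*(n - 2)*(n + 1)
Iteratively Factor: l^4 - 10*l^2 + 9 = (l + 3)*(l^3 - 3*l^2 - l + 3) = (l + 1)*(l + 3)*(l^2 - 4*l + 3) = (l - 3)*(l + 1)*(l + 3)*(l - 1)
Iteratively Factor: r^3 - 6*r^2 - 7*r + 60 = (r + 3)*(r^2 - 9*r + 20) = (r - 4)*(r + 3)*(r - 5)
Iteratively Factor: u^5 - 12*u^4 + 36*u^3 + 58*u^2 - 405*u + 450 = (u - 5)*(u^4 - 7*u^3 + u^2 + 63*u - 90) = (u - 5)*(u - 3)*(u^3 - 4*u^2 - 11*u + 30) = (u - 5)^2*(u - 3)*(u^2 + u - 6) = (u - 5)^2*(u - 3)*(u + 3)*(u - 2)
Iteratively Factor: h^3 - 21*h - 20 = (h - 5)*(h^2 + 5*h + 4) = (h - 5)*(h + 1)*(h + 4)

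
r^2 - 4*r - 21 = (r - 7)*(r + 3)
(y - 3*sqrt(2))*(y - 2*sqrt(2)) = y^2 - 5*sqrt(2)*y + 12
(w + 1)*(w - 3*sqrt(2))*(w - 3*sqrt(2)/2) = w^3 - 9*sqrt(2)*w^2/2 + w^2 - 9*sqrt(2)*w/2 + 9*w + 9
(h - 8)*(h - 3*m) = h^2 - 3*h*m - 8*h + 24*m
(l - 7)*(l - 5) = l^2 - 12*l + 35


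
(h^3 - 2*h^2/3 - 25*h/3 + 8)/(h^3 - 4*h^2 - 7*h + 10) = (h^2 + h/3 - 8)/(h^2 - 3*h - 10)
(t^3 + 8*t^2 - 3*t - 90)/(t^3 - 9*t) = (t^2 + 11*t + 30)/(t*(t + 3))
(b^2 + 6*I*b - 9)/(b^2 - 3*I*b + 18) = (b + 3*I)/(b - 6*I)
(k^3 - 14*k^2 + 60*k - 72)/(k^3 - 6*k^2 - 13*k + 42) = (k^2 - 12*k + 36)/(k^2 - 4*k - 21)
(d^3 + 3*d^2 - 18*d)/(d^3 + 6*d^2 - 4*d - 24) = d*(d - 3)/(d^2 - 4)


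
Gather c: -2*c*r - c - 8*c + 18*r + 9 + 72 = c*(-2*r - 9) + 18*r + 81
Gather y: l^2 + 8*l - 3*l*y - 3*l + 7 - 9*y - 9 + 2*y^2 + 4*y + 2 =l^2 + 5*l + 2*y^2 + y*(-3*l - 5)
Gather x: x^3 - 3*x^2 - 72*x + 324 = x^3 - 3*x^2 - 72*x + 324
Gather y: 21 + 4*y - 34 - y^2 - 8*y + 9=-y^2 - 4*y - 4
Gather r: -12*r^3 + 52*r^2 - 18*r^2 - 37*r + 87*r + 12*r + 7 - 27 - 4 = -12*r^3 + 34*r^2 + 62*r - 24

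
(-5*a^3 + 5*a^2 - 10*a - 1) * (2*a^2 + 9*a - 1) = -10*a^5 - 35*a^4 + 30*a^3 - 97*a^2 + a + 1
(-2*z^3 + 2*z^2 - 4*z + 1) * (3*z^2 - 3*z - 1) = -6*z^5 + 12*z^4 - 16*z^3 + 13*z^2 + z - 1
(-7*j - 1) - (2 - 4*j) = -3*j - 3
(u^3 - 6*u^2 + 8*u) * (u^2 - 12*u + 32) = u^5 - 18*u^4 + 112*u^3 - 288*u^2 + 256*u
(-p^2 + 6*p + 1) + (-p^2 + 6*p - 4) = -2*p^2 + 12*p - 3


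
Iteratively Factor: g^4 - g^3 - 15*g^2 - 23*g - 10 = (g + 1)*(g^3 - 2*g^2 - 13*g - 10) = (g + 1)^2*(g^2 - 3*g - 10) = (g - 5)*(g + 1)^2*(g + 2)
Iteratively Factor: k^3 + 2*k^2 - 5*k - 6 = (k + 3)*(k^2 - k - 2) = (k + 1)*(k + 3)*(k - 2)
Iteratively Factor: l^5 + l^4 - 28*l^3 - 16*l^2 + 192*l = (l + 4)*(l^4 - 3*l^3 - 16*l^2 + 48*l) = (l + 4)^2*(l^3 - 7*l^2 + 12*l) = (l - 3)*(l + 4)^2*(l^2 - 4*l) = l*(l - 3)*(l + 4)^2*(l - 4)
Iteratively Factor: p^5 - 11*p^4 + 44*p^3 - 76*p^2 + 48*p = (p)*(p^4 - 11*p^3 + 44*p^2 - 76*p + 48) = p*(p - 2)*(p^3 - 9*p^2 + 26*p - 24) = p*(p - 3)*(p - 2)*(p^2 - 6*p + 8) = p*(p - 3)*(p - 2)^2*(p - 4)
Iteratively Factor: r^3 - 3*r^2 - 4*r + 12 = (r - 3)*(r^2 - 4) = (r - 3)*(r - 2)*(r + 2)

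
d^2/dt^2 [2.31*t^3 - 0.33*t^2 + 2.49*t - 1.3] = 13.86*t - 0.66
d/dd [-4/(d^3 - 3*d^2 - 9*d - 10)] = 12*(d^2 - 2*d - 3)/(-d^3 + 3*d^2 + 9*d + 10)^2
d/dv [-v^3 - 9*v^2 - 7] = 3*v*(-v - 6)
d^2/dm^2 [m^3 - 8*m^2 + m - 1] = 6*m - 16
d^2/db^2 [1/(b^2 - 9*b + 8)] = 2*(-b^2 + 9*b + (2*b - 9)^2 - 8)/(b^2 - 9*b + 8)^3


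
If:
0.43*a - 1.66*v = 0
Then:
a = 3.86046511627907*v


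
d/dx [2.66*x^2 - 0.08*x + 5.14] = 5.32*x - 0.08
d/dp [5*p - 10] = 5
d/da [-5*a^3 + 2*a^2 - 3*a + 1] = -15*a^2 + 4*a - 3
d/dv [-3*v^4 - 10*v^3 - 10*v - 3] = -12*v^3 - 30*v^2 - 10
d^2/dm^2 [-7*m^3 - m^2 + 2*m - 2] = -42*m - 2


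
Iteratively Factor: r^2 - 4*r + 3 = (r - 3)*(r - 1)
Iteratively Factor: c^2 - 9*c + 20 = (c - 4)*(c - 5)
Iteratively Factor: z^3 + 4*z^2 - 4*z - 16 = (z - 2)*(z^2 + 6*z + 8) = (z - 2)*(z + 4)*(z + 2)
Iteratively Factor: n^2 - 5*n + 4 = (n - 1)*(n - 4)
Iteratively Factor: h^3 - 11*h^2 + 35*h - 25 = (h - 1)*(h^2 - 10*h + 25) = (h - 5)*(h - 1)*(h - 5)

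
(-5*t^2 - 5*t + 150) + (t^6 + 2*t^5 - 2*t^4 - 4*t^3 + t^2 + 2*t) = t^6 + 2*t^5 - 2*t^4 - 4*t^3 - 4*t^2 - 3*t + 150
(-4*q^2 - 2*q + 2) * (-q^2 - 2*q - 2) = 4*q^4 + 10*q^3 + 10*q^2 - 4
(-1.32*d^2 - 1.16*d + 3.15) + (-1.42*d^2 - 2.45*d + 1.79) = -2.74*d^2 - 3.61*d + 4.94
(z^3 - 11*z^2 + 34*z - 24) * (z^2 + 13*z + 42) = z^5 + 2*z^4 - 67*z^3 - 44*z^2 + 1116*z - 1008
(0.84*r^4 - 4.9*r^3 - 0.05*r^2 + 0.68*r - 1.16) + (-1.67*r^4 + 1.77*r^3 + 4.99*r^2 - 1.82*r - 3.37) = -0.83*r^4 - 3.13*r^3 + 4.94*r^2 - 1.14*r - 4.53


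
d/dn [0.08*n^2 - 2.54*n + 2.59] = 0.16*n - 2.54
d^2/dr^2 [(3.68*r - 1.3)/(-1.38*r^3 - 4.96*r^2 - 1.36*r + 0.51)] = (-42.049152*r^5 - 121.424544*r^4 - 24.882688*r^3 + 175.451712*r^2 + 2.251752*r + 6.281024)/(2.628072*r^9 + 28.337472*r^8 + 109.620576*r^7 + 174.963772*r^6 + 87.086784*r^5 - 15.861408*r^4 - 17.049266*r^3 + 1.0404*r^2 + 1.061208*r - 0.132651)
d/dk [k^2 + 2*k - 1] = 2*k + 2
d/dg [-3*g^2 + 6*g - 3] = 6 - 6*g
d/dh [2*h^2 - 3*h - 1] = 4*h - 3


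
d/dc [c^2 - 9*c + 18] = 2*c - 9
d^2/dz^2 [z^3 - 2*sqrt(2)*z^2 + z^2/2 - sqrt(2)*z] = 6*z - 4*sqrt(2) + 1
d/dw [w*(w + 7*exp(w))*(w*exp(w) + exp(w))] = (w^3 + 14*w^2*exp(w) + 4*w^2 + 28*w*exp(w) + 2*w + 7*exp(w))*exp(w)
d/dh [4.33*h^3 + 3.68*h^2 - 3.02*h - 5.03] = 12.99*h^2 + 7.36*h - 3.02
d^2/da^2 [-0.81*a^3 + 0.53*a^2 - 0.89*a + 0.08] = 1.06 - 4.86*a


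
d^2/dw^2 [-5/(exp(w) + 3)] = 5*(3 - exp(w))*exp(w)/(exp(w) + 3)^3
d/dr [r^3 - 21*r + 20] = 3*r^2 - 21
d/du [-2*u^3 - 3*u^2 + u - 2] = -6*u^2 - 6*u + 1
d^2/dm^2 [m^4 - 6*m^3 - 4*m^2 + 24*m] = 12*m^2 - 36*m - 8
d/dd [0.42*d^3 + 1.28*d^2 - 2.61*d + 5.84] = 1.26*d^2 + 2.56*d - 2.61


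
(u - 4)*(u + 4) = u^2 - 16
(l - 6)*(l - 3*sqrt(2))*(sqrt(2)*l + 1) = sqrt(2)*l^3 - 6*sqrt(2)*l^2 - 5*l^2 - 3*sqrt(2)*l + 30*l + 18*sqrt(2)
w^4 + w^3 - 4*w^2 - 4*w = w*(w - 2)*(w + 1)*(w + 2)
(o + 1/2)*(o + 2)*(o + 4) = o^3 + 13*o^2/2 + 11*o + 4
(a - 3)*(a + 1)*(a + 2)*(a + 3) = a^4 + 3*a^3 - 7*a^2 - 27*a - 18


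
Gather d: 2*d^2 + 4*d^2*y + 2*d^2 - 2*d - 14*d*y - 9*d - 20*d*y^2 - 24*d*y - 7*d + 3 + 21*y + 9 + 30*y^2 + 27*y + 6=d^2*(4*y + 4) + d*(-20*y^2 - 38*y - 18) + 30*y^2 + 48*y + 18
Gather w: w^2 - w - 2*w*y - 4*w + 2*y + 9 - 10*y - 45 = w^2 + w*(-2*y - 5) - 8*y - 36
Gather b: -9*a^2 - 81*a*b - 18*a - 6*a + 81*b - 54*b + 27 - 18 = -9*a^2 - 24*a + b*(27 - 81*a) + 9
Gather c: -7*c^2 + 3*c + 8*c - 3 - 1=-7*c^2 + 11*c - 4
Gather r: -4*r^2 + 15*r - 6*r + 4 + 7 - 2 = -4*r^2 + 9*r + 9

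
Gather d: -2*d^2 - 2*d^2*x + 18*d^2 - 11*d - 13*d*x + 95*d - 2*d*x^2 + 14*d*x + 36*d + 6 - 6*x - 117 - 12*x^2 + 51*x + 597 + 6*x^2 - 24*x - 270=d^2*(16 - 2*x) + d*(-2*x^2 + x + 120) - 6*x^2 + 21*x + 216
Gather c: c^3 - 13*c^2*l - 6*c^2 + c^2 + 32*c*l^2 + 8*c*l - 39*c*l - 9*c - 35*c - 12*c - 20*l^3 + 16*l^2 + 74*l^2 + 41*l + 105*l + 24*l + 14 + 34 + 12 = c^3 + c^2*(-13*l - 5) + c*(32*l^2 - 31*l - 56) - 20*l^3 + 90*l^2 + 170*l + 60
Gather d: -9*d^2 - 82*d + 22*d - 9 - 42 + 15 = -9*d^2 - 60*d - 36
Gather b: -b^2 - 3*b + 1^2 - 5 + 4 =-b^2 - 3*b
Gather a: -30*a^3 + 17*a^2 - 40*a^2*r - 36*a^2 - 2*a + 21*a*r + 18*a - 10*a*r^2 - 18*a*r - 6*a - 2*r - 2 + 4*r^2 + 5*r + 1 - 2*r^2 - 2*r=-30*a^3 + a^2*(-40*r - 19) + a*(-10*r^2 + 3*r + 10) + 2*r^2 + r - 1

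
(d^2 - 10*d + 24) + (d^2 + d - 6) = 2*d^2 - 9*d + 18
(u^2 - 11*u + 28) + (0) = u^2 - 11*u + 28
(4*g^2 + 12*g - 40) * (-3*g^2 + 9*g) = -12*g^4 + 228*g^2 - 360*g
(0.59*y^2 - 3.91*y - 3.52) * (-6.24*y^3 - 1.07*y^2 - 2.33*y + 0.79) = -3.6816*y^5 + 23.7671*y^4 + 24.7738*y^3 + 13.3428*y^2 + 5.1127*y - 2.7808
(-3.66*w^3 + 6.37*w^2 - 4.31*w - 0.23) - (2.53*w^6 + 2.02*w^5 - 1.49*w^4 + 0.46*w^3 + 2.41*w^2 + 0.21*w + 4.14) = -2.53*w^6 - 2.02*w^5 + 1.49*w^4 - 4.12*w^3 + 3.96*w^2 - 4.52*w - 4.37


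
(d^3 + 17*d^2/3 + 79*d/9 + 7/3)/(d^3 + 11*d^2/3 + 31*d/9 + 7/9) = (d + 3)/(d + 1)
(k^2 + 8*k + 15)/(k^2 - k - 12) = (k + 5)/(k - 4)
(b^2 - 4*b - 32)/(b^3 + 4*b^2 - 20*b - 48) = (b^2 - 4*b - 32)/(b^3 + 4*b^2 - 20*b - 48)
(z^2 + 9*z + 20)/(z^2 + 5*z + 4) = (z + 5)/(z + 1)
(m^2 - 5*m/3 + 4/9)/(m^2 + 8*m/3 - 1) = (m - 4/3)/(m + 3)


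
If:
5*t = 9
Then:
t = 9/5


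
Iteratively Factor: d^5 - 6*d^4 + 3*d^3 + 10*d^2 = (d)*(d^4 - 6*d^3 + 3*d^2 + 10*d) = d*(d - 5)*(d^3 - d^2 - 2*d) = d^2*(d - 5)*(d^2 - d - 2) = d^2*(d - 5)*(d - 2)*(d + 1)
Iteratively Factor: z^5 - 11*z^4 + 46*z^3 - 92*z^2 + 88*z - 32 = (z - 2)*(z^4 - 9*z^3 + 28*z^2 - 36*z + 16) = (z - 2)*(z - 1)*(z^3 - 8*z^2 + 20*z - 16) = (z - 2)^2*(z - 1)*(z^2 - 6*z + 8) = (z - 4)*(z - 2)^2*(z - 1)*(z - 2)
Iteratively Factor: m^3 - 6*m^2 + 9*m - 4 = (m - 1)*(m^2 - 5*m + 4) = (m - 4)*(m - 1)*(m - 1)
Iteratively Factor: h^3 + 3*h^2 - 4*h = (h - 1)*(h^2 + 4*h) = h*(h - 1)*(h + 4)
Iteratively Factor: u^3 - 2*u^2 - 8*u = (u)*(u^2 - 2*u - 8) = u*(u + 2)*(u - 4)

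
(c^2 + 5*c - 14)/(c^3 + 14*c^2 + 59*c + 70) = (c - 2)/(c^2 + 7*c + 10)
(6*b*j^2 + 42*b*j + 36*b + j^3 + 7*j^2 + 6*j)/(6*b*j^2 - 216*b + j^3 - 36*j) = (j + 1)/(j - 6)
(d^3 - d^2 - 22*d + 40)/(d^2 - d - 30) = (d^2 - 6*d + 8)/(d - 6)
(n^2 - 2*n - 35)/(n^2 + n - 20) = (n - 7)/(n - 4)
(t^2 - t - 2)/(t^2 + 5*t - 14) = (t + 1)/(t + 7)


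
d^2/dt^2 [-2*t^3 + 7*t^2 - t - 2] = 14 - 12*t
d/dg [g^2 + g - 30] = 2*g + 1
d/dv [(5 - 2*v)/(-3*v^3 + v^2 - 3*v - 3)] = (6*v^3 - 2*v^2 + 6*v - (2*v - 5)*(9*v^2 - 2*v + 3) + 6)/(3*v^3 - v^2 + 3*v + 3)^2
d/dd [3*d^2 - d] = 6*d - 1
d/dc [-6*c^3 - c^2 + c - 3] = -18*c^2 - 2*c + 1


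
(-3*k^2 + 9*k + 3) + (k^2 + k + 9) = -2*k^2 + 10*k + 12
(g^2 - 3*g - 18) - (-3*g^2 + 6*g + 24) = 4*g^2 - 9*g - 42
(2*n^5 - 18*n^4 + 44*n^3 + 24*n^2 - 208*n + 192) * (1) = 2*n^5 - 18*n^4 + 44*n^3 + 24*n^2 - 208*n + 192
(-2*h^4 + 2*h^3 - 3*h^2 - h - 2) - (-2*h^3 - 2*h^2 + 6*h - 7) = -2*h^4 + 4*h^3 - h^2 - 7*h + 5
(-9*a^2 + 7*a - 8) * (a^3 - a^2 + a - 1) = -9*a^5 + 16*a^4 - 24*a^3 + 24*a^2 - 15*a + 8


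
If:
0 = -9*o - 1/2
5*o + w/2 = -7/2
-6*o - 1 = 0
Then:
No Solution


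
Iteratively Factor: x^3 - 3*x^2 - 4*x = (x + 1)*(x^2 - 4*x) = (x - 4)*(x + 1)*(x)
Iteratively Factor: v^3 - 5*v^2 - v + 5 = (v - 5)*(v^2 - 1) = (v - 5)*(v + 1)*(v - 1)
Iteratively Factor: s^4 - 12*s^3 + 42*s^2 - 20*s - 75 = (s - 5)*(s^3 - 7*s^2 + 7*s + 15) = (s - 5)*(s + 1)*(s^2 - 8*s + 15) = (s - 5)^2*(s + 1)*(s - 3)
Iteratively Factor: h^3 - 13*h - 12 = (h - 4)*(h^2 + 4*h + 3) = (h - 4)*(h + 3)*(h + 1)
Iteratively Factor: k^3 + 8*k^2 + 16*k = (k)*(k^2 + 8*k + 16) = k*(k + 4)*(k + 4)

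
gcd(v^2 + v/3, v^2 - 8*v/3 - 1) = v + 1/3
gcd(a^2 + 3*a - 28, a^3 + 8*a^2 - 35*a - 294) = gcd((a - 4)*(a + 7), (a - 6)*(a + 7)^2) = a + 7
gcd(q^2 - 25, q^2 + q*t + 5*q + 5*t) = q + 5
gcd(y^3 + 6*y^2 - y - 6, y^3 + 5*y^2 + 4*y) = y + 1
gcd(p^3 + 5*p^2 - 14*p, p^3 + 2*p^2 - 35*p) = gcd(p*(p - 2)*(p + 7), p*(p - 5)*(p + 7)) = p^2 + 7*p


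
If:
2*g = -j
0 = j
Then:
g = 0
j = 0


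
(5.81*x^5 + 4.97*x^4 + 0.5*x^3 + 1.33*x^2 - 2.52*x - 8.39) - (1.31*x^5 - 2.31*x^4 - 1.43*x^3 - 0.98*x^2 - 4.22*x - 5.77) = 4.5*x^5 + 7.28*x^4 + 1.93*x^3 + 2.31*x^2 + 1.7*x - 2.62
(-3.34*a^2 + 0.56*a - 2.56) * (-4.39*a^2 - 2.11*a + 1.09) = 14.6626*a^4 + 4.589*a^3 + 6.4162*a^2 + 6.012*a - 2.7904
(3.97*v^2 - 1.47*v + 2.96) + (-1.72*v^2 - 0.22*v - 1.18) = 2.25*v^2 - 1.69*v + 1.78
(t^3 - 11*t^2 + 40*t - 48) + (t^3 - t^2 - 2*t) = 2*t^3 - 12*t^2 + 38*t - 48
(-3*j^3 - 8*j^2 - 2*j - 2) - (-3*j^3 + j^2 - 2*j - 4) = 2 - 9*j^2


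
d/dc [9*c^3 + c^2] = c*(27*c + 2)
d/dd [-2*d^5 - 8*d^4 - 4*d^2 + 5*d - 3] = -10*d^4 - 32*d^3 - 8*d + 5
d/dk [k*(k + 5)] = 2*k + 5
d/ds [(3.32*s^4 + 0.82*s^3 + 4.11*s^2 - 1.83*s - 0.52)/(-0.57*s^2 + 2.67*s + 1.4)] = (-3.7848*s^5 + 26.1258*s^4 + 22.9708*s^3 + 13.3746*s^2 + 10.9152*s - 1.1736)/(0.3249*s^4 - 3.0438*s^3 + 5.5329*s^2 + 7.476*s + 1.96)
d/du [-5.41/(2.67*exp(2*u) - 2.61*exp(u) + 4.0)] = (28.8894*exp(u) - 14.1201)*exp(u)/(2.67*exp(2*u) - 2.61*exp(u) + 4.0)^2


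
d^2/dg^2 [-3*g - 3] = 0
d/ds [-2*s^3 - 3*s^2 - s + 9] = -6*s^2 - 6*s - 1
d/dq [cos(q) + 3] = -sin(q)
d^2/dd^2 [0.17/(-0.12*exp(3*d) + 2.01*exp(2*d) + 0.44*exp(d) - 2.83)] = (-0.17*(-0.72*exp(2*d) + 8.04*exp(d) + 0.88)*(-0.36*exp(2*d) + 4.02*exp(d) + 0.44)*exp(d) + (0.1836*exp(2*d) - 1.3668*exp(d) - 0.0748)*(0.12*exp(3*d) - 2.01*exp(2*d) - 0.44*exp(d) + 2.83))*exp(d)/(0.12*exp(3*d) - 2.01*exp(2*d) - 0.44*exp(d) + 2.83)^3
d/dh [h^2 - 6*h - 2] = 2*h - 6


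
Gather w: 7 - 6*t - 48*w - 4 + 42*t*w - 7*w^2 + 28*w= -6*t - 7*w^2 + w*(42*t - 20) + 3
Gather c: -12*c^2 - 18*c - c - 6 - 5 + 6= -12*c^2 - 19*c - 5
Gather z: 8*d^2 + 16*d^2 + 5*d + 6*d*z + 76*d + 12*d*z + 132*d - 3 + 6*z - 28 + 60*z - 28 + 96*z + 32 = 24*d^2 + 213*d + z*(18*d + 162) - 27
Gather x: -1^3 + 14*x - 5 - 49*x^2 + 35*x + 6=-49*x^2 + 49*x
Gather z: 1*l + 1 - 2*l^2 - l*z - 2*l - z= -2*l^2 - l + z*(-l - 1) + 1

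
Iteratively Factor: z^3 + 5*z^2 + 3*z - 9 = (z + 3)*(z^2 + 2*z - 3) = (z - 1)*(z + 3)*(z + 3)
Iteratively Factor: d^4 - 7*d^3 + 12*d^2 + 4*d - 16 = (d - 4)*(d^3 - 3*d^2 + 4) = (d - 4)*(d - 2)*(d^2 - d - 2) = (d - 4)*(d - 2)^2*(d + 1)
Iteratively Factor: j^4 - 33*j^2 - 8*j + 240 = (j + 4)*(j^3 - 4*j^2 - 17*j + 60) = (j - 5)*(j + 4)*(j^2 + j - 12) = (j - 5)*(j - 3)*(j + 4)*(j + 4)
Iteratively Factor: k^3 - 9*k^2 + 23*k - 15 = (k - 3)*(k^2 - 6*k + 5) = (k - 3)*(k - 1)*(k - 5)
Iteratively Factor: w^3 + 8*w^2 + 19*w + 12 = (w + 3)*(w^2 + 5*w + 4) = (w + 3)*(w + 4)*(w + 1)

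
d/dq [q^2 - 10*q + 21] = 2*q - 10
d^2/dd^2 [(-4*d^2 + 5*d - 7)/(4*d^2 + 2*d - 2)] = 4*(7*d^3 - 27*d^2 - 3*d - 5)/(8*d^6 + 12*d^5 - 6*d^4 - 11*d^3 + 3*d^2 + 3*d - 1)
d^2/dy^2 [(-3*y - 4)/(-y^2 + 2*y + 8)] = 2*((2 - 9*y)*(-y^2 + 2*y + 8) - 4*(y - 1)^2*(3*y + 4))/(-y^2 + 2*y + 8)^3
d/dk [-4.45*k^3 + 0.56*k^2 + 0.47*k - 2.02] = -13.35*k^2 + 1.12*k + 0.47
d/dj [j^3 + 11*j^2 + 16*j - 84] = 3*j^2 + 22*j + 16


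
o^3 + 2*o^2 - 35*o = o*(o - 5)*(o + 7)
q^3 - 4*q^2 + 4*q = q*(q - 2)^2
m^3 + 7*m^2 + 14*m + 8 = (m + 1)*(m + 2)*(m + 4)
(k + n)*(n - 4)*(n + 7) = k*n^2 + 3*k*n - 28*k + n^3 + 3*n^2 - 28*n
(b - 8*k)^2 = b^2 - 16*b*k + 64*k^2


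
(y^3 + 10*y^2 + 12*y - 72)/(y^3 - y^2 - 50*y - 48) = (y^2 + 4*y - 12)/(y^2 - 7*y - 8)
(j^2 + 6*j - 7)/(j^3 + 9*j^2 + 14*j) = (j - 1)/(j*(j + 2))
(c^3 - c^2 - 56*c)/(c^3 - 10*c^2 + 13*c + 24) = c*(c + 7)/(c^2 - 2*c - 3)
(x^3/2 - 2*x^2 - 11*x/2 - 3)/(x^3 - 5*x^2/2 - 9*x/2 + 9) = (x^3 - 4*x^2 - 11*x - 6)/(2*x^3 - 5*x^2 - 9*x + 18)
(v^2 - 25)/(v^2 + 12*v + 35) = (v - 5)/(v + 7)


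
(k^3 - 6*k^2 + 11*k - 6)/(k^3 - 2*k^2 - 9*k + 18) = (k - 1)/(k + 3)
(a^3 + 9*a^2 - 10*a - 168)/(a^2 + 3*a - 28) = a + 6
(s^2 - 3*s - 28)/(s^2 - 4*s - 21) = (s + 4)/(s + 3)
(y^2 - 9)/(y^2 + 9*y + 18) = (y - 3)/(y + 6)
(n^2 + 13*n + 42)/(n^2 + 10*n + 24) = (n + 7)/(n + 4)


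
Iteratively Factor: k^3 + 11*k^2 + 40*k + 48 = (k + 4)*(k^2 + 7*k + 12) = (k + 4)^2*(k + 3)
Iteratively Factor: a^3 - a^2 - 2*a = (a - 2)*(a^2 + a) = (a - 2)*(a + 1)*(a)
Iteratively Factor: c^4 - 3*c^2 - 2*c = (c - 2)*(c^3 + 2*c^2 + c) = c*(c - 2)*(c^2 + 2*c + 1) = c*(c - 2)*(c + 1)*(c + 1)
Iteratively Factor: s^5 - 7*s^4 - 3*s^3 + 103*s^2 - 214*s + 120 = (s + 4)*(s^4 - 11*s^3 + 41*s^2 - 61*s + 30) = (s - 1)*(s + 4)*(s^3 - 10*s^2 + 31*s - 30) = (s - 5)*(s - 1)*(s + 4)*(s^2 - 5*s + 6) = (s - 5)*(s - 3)*(s - 1)*(s + 4)*(s - 2)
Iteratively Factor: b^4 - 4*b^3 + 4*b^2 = (b - 2)*(b^3 - 2*b^2) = (b - 2)^2*(b^2) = b*(b - 2)^2*(b)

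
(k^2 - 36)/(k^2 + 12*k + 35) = (k^2 - 36)/(k^2 + 12*k + 35)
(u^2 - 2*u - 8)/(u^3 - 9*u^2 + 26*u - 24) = (u + 2)/(u^2 - 5*u + 6)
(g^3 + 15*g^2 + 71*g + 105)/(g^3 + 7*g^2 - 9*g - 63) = (g + 5)/(g - 3)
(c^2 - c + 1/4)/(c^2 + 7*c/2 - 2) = (c - 1/2)/(c + 4)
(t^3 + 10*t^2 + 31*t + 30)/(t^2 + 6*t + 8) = (t^2 + 8*t + 15)/(t + 4)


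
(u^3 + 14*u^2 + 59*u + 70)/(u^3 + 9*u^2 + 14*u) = (u + 5)/u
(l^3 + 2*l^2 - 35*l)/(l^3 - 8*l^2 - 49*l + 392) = l*(l - 5)/(l^2 - 15*l + 56)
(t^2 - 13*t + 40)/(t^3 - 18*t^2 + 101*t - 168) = (t - 5)/(t^2 - 10*t + 21)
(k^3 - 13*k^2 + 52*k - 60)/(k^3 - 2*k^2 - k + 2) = (k^2 - 11*k + 30)/(k^2 - 1)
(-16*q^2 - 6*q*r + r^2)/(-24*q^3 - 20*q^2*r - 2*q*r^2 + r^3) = (8*q - r)/(12*q^2 + 4*q*r - r^2)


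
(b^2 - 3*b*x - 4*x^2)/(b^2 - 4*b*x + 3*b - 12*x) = (b + x)/(b + 3)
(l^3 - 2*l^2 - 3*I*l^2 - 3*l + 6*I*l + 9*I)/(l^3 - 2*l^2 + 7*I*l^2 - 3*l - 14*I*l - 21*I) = (l - 3*I)/(l + 7*I)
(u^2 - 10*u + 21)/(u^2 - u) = (u^2 - 10*u + 21)/(u*(u - 1))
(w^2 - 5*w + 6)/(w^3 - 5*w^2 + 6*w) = 1/w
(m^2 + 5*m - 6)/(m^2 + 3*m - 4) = (m + 6)/(m + 4)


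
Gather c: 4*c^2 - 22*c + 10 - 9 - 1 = 4*c^2 - 22*c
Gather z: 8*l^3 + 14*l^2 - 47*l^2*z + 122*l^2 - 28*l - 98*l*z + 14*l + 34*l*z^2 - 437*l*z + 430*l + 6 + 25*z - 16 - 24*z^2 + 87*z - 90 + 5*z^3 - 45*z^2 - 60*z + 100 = 8*l^3 + 136*l^2 + 416*l + 5*z^3 + z^2*(34*l - 69) + z*(-47*l^2 - 535*l + 52)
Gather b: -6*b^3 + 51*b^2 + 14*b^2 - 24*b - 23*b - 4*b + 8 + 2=-6*b^3 + 65*b^2 - 51*b + 10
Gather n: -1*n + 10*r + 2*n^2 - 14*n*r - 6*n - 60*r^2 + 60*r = 2*n^2 + n*(-14*r - 7) - 60*r^2 + 70*r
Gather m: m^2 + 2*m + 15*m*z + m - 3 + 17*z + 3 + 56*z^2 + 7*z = m^2 + m*(15*z + 3) + 56*z^2 + 24*z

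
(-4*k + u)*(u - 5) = -4*k*u + 20*k + u^2 - 5*u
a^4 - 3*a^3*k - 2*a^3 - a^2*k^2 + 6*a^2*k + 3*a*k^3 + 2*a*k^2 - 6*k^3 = (a - 2)*(a - 3*k)*(a - k)*(a + k)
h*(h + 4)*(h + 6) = h^3 + 10*h^2 + 24*h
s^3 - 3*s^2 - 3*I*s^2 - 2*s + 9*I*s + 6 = (s - 3)*(s - 2*I)*(s - I)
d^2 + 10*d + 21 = (d + 3)*(d + 7)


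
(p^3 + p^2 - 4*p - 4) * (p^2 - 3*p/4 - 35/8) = p^5 + p^4/4 - 73*p^3/8 - 43*p^2/8 + 41*p/2 + 35/2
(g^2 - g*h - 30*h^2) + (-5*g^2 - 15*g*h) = -4*g^2 - 16*g*h - 30*h^2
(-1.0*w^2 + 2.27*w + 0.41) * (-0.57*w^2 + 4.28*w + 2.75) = 0.57*w^4 - 5.5739*w^3 + 6.7319*w^2 + 7.9973*w + 1.1275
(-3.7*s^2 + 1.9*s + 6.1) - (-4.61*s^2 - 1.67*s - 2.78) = 0.91*s^2 + 3.57*s + 8.88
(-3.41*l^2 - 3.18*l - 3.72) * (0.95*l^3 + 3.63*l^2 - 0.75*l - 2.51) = -3.2395*l^5 - 15.3993*l^4 - 12.5199*l^3 - 2.5595*l^2 + 10.7718*l + 9.3372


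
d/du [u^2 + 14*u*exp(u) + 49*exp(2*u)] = 14*u*exp(u) + 2*u + 98*exp(2*u) + 14*exp(u)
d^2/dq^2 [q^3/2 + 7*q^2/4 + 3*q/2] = 3*q + 7/2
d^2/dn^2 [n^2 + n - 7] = 2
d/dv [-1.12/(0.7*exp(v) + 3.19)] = 0.784*exp(v)/(0.7*exp(v) + 3.19)^2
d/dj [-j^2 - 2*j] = -2*j - 2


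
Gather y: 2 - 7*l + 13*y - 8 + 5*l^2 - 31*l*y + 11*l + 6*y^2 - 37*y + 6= 5*l^2 + 4*l + 6*y^2 + y*(-31*l - 24)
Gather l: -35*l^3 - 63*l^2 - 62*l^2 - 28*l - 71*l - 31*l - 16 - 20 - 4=-35*l^3 - 125*l^2 - 130*l - 40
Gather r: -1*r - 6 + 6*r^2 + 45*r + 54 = 6*r^2 + 44*r + 48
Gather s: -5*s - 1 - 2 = -5*s - 3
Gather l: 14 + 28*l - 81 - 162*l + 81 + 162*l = 28*l + 14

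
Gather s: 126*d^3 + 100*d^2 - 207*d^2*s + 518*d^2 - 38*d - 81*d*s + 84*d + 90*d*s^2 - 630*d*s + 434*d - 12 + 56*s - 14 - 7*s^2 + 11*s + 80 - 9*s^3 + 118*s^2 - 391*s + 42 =126*d^3 + 618*d^2 + 480*d - 9*s^3 + s^2*(90*d + 111) + s*(-207*d^2 - 711*d - 324) + 96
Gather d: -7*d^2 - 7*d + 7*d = -7*d^2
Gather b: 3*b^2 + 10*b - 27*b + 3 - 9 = 3*b^2 - 17*b - 6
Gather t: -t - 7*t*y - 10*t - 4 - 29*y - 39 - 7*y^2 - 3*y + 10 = t*(-7*y - 11) - 7*y^2 - 32*y - 33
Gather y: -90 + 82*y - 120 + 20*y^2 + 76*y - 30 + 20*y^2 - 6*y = 40*y^2 + 152*y - 240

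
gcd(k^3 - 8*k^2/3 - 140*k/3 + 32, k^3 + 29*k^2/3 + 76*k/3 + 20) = k + 6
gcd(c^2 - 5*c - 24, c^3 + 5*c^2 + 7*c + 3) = c + 3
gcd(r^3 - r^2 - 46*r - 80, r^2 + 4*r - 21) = 1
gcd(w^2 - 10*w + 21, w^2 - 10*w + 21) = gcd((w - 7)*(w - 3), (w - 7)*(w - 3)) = w^2 - 10*w + 21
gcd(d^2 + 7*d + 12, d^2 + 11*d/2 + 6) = d + 4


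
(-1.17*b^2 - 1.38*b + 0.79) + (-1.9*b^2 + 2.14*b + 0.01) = -3.07*b^2 + 0.76*b + 0.8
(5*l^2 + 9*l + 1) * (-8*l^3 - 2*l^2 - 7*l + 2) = -40*l^5 - 82*l^4 - 61*l^3 - 55*l^2 + 11*l + 2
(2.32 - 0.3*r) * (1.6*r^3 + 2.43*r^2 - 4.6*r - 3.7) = -0.48*r^4 + 2.983*r^3 + 7.0176*r^2 - 9.562*r - 8.584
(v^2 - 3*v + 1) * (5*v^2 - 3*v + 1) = 5*v^4 - 18*v^3 + 15*v^2 - 6*v + 1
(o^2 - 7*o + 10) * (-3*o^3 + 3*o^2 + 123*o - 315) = -3*o^5 + 24*o^4 + 72*o^3 - 1146*o^2 + 3435*o - 3150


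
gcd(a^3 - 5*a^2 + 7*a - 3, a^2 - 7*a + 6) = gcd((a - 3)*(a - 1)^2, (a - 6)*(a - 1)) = a - 1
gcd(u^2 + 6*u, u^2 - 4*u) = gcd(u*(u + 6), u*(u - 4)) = u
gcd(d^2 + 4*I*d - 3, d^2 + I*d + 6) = d + 3*I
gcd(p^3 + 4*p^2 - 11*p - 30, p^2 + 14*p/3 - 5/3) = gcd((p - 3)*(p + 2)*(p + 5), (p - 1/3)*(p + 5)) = p + 5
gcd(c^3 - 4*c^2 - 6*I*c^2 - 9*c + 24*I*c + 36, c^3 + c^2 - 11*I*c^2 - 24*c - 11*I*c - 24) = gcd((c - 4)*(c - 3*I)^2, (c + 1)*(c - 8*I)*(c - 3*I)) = c - 3*I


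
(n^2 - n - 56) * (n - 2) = n^3 - 3*n^2 - 54*n + 112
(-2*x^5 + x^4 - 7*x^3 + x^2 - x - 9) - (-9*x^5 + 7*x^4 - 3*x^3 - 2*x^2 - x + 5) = 7*x^5 - 6*x^4 - 4*x^3 + 3*x^2 - 14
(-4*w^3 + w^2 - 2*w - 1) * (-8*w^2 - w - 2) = 32*w^5 - 4*w^4 + 23*w^3 + 8*w^2 + 5*w + 2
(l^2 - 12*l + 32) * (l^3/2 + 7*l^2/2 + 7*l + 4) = l^5/2 - 5*l^4/2 - 19*l^3 + 32*l^2 + 176*l + 128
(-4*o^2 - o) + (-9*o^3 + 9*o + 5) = -9*o^3 - 4*o^2 + 8*o + 5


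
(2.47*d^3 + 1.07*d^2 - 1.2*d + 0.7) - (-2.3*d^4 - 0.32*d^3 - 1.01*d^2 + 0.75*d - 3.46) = 2.3*d^4 + 2.79*d^3 + 2.08*d^2 - 1.95*d + 4.16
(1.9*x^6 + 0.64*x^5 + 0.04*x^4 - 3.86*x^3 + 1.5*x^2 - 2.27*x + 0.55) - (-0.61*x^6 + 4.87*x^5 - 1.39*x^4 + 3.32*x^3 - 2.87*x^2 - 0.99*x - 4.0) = 2.51*x^6 - 4.23*x^5 + 1.43*x^4 - 7.18*x^3 + 4.37*x^2 - 1.28*x + 4.55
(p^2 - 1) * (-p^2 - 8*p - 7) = -p^4 - 8*p^3 - 6*p^2 + 8*p + 7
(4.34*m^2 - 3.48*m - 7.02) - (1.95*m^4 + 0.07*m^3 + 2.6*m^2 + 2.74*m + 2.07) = -1.95*m^4 - 0.07*m^3 + 1.74*m^2 - 6.22*m - 9.09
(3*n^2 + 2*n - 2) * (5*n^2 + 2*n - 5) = 15*n^4 + 16*n^3 - 21*n^2 - 14*n + 10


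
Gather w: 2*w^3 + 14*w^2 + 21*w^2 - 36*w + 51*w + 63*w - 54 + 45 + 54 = 2*w^3 + 35*w^2 + 78*w + 45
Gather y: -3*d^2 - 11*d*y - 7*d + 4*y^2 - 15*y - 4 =-3*d^2 - 7*d + 4*y^2 + y*(-11*d - 15) - 4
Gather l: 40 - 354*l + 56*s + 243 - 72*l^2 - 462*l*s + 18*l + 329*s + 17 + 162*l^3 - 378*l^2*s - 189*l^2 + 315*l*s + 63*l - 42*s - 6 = 162*l^3 + l^2*(-378*s - 261) + l*(-147*s - 273) + 343*s + 294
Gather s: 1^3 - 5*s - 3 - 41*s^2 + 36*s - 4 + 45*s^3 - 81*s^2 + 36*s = 45*s^3 - 122*s^2 + 67*s - 6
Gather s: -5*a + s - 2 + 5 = -5*a + s + 3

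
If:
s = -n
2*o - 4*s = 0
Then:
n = -s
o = 2*s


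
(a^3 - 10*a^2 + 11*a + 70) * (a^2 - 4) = a^5 - 10*a^4 + 7*a^3 + 110*a^2 - 44*a - 280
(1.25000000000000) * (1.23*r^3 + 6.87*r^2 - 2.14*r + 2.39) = 1.5375*r^3 + 8.5875*r^2 - 2.675*r + 2.9875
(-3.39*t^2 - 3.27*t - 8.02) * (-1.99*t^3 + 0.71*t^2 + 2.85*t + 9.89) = 6.7461*t^5 + 4.1004*t^4 + 3.9766*t^3 - 48.5408*t^2 - 55.1973*t - 79.3178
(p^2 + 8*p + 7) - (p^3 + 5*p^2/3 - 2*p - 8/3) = -p^3 - 2*p^2/3 + 10*p + 29/3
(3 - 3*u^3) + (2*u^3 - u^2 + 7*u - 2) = -u^3 - u^2 + 7*u + 1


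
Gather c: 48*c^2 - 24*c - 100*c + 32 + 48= 48*c^2 - 124*c + 80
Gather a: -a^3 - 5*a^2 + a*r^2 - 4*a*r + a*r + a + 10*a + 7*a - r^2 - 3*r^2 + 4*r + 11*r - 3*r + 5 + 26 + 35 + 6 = -a^3 - 5*a^2 + a*(r^2 - 3*r + 18) - 4*r^2 + 12*r + 72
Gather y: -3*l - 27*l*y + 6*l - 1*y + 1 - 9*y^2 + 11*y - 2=3*l - 9*y^2 + y*(10 - 27*l) - 1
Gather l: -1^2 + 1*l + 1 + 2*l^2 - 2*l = 2*l^2 - l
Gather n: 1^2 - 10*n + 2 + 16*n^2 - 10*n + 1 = 16*n^2 - 20*n + 4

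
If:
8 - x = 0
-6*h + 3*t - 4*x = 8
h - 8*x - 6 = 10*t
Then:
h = -610/57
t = -460/57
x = 8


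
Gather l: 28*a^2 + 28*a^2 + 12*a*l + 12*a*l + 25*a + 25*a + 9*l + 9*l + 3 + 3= 56*a^2 + 50*a + l*(24*a + 18) + 6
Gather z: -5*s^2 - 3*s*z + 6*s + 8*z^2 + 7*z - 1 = -5*s^2 + 6*s + 8*z^2 + z*(7 - 3*s) - 1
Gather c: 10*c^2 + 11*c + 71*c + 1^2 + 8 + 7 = 10*c^2 + 82*c + 16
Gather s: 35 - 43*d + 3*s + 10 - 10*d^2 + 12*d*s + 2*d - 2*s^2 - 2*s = -10*d^2 - 41*d - 2*s^2 + s*(12*d + 1) + 45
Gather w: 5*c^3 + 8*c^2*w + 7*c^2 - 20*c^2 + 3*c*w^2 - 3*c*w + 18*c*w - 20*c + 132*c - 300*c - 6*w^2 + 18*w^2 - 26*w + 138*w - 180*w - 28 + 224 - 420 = 5*c^3 - 13*c^2 - 188*c + w^2*(3*c + 12) + w*(8*c^2 + 15*c - 68) - 224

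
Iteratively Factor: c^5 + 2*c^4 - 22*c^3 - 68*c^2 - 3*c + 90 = (c - 1)*(c^4 + 3*c^3 - 19*c^2 - 87*c - 90) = (c - 1)*(c + 3)*(c^3 - 19*c - 30) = (c - 1)*(c + 2)*(c + 3)*(c^2 - 2*c - 15) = (c - 1)*(c + 2)*(c + 3)^2*(c - 5)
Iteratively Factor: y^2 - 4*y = (y)*(y - 4)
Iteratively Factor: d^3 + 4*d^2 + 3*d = (d)*(d^2 + 4*d + 3) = d*(d + 1)*(d + 3)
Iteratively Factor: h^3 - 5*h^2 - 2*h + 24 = (h - 4)*(h^2 - h - 6) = (h - 4)*(h - 3)*(h + 2)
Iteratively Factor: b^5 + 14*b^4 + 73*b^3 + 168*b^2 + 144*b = (b + 4)*(b^4 + 10*b^3 + 33*b^2 + 36*b) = (b + 4)^2*(b^3 + 6*b^2 + 9*b) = (b + 3)*(b + 4)^2*(b^2 + 3*b) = b*(b + 3)*(b + 4)^2*(b + 3)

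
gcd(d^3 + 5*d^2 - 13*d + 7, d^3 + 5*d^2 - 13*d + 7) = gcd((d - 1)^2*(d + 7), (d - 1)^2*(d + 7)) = d^3 + 5*d^2 - 13*d + 7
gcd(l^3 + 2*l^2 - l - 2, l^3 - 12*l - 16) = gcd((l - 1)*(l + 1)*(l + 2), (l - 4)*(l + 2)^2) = l + 2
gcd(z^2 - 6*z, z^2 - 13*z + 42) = z - 6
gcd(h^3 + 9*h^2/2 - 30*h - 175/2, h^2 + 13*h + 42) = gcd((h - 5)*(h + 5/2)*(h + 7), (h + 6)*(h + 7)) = h + 7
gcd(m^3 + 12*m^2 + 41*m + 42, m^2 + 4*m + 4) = m + 2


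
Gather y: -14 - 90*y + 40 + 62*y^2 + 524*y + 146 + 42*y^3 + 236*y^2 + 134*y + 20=42*y^3 + 298*y^2 + 568*y + 192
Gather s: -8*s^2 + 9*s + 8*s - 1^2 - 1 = -8*s^2 + 17*s - 2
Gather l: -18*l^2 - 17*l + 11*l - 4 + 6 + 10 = -18*l^2 - 6*l + 12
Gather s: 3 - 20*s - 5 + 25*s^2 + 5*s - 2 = 25*s^2 - 15*s - 4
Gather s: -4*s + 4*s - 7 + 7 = 0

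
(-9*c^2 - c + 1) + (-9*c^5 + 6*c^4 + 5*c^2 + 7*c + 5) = -9*c^5 + 6*c^4 - 4*c^2 + 6*c + 6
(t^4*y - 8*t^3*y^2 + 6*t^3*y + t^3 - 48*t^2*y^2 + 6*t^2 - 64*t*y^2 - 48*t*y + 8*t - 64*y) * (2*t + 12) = 2*t^5*y - 16*t^4*y^2 + 24*t^4*y + 2*t^4 - 192*t^3*y^2 + 72*t^3*y + 24*t^3 - 704*t^2*y^2 - 96*t^2*y + 88*t^2 - 768*t*y^2 - 704*t*y + 96*t - 768*y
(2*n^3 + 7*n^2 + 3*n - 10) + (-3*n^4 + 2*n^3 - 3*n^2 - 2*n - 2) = -3*n^4 + 4*n^3 + 4*n^2 + n - 12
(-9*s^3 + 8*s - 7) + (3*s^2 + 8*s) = -9*s^3 + 3*s^2 + 16*s - 7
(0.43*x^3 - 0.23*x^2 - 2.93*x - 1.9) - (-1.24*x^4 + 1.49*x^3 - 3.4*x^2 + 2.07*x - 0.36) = 1.24*x^4 - 1.06*x^3 + 3.17*x^2 - 5.0*x - 1.54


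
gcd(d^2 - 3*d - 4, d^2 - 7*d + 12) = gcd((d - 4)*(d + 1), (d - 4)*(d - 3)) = d - 4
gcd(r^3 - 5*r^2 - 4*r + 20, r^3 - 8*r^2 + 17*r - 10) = r^2 - 7*r + 10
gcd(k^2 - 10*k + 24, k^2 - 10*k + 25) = 1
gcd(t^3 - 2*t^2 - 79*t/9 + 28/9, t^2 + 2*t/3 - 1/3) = t - 1/3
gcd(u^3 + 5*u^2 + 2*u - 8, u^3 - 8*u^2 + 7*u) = u - 1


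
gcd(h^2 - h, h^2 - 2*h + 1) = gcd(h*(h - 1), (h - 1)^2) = h - 1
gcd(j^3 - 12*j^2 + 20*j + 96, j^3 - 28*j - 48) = j^2 - 4*j - 12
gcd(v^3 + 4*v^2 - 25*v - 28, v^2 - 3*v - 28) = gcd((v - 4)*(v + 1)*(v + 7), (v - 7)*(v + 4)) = 1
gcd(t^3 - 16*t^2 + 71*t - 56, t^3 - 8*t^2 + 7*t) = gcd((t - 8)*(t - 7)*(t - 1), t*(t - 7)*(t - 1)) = t^2 - 8*t + 7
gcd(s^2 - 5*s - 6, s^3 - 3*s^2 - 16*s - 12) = s^2 - 5*s - 6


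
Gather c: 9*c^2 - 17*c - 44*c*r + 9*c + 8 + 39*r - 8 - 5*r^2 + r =9*c^2 + c*(-44*r - 8) - 5*r^2 + 40*r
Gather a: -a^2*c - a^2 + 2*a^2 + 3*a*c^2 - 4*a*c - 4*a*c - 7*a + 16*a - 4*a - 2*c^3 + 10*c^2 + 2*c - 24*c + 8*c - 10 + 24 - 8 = a^2*(1 - c) + a*(3*c^2 - 8*c + 5) - 2*c^3 + 10*c^2 - 14*c + 6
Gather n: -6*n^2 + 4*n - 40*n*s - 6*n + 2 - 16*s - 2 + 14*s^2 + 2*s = -6*n^2 + n*(-40*s - 2) + 14*s^2 - 14*s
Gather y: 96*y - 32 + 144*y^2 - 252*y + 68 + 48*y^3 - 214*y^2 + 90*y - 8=48*y^3 - 70*y^2 - 66*y + 28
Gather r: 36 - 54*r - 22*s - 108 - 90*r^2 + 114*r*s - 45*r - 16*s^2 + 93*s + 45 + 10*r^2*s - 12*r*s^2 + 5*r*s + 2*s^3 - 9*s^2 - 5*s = r^2*(10*s - 90) + r*(-12*s^2 + 119*s - 99) + 2*s^3 - 25*s^2 + 66*s - 27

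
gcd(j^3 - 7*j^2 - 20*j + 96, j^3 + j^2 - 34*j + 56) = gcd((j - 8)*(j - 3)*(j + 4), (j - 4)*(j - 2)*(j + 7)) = 1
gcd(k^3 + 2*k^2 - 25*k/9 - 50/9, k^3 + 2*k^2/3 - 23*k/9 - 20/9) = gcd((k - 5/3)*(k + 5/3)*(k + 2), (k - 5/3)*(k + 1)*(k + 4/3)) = k - 5/3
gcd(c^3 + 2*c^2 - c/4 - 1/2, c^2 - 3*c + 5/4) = c - 1/2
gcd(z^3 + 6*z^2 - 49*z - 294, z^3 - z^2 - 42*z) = z^2 - z - 42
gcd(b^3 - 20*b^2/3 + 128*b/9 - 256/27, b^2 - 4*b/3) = b - 4/3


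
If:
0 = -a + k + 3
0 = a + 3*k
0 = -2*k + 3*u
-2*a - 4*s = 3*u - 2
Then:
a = 9/4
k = -3/4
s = -1/4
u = -1/2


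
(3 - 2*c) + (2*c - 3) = 0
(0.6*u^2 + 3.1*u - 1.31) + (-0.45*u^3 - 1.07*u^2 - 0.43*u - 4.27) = -0.45*u^3 - 0.47*u^2 + 2.67*u - 5.58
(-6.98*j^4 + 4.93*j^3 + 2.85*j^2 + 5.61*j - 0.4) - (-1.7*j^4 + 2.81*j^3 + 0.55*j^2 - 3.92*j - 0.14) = -5.28*j^4 + 2.12*j^3 + 2.3*j^2 + 9.53*j - 0.26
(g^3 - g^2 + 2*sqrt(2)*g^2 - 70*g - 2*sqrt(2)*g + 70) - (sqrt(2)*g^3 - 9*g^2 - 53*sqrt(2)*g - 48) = -sqrt(2)*g^3 + g^3 + 2*sqrt(2)*g^2 + 8*g^2 - 70*g + 51*sqrt(2)*g + 118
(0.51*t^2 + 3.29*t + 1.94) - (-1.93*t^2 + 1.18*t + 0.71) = 2.44*t^2 + 2.11*t + 1.23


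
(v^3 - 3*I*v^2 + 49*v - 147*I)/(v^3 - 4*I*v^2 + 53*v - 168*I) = (v - 7*I)/(v - 8*I)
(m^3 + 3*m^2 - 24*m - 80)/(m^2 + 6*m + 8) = (m^2 - m - 20)/(m + 2)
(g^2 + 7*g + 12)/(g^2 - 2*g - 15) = (g + 4)/(g - 5)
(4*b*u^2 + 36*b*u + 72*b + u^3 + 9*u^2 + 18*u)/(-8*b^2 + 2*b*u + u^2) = (u^2 + 9*u + 18)/(-2*b + u)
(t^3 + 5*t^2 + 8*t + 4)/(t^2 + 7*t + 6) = (t^2 + 4*t + 4)/(t + 6)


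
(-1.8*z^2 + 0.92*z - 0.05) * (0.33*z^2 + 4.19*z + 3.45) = -0.594*z^4 - 7.2384*z^3 - 2.3717*z^2 + 2.9645*z - 0.1725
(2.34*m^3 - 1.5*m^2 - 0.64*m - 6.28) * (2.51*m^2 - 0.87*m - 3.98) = 5.8734*m^5 - 5.8008*m^4 - 9.6146*m^3 - 9.236*m^2 + 8.0108*m + 24.9944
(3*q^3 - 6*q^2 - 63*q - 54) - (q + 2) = 3*q^3 - 6*q^2 - 64*q - 56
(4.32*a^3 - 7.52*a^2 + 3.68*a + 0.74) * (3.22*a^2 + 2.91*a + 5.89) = 13.9104*a^5 - 11.6432*a^4 + 15.4112*a^3 - 31.2012*a^2 + 23.8286*a + 4.3586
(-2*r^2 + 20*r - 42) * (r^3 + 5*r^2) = -2*r^5 + 10*r^4 + 58*r^3 - 210*r^2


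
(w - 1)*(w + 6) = w^2 + 5*w - 6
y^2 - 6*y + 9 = (y - 3)^2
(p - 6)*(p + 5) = p^2 - p - 30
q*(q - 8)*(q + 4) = q^3 - 4*q^2 - 32*q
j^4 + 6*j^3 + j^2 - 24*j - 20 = (j - 2)*(j + 1)*(j + 2)*(j + 5)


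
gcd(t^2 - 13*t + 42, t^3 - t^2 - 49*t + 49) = t - 7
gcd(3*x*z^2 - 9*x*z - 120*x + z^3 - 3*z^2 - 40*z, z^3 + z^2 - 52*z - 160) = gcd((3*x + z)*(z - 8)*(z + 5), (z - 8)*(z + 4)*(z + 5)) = z^2 - 3*z - 40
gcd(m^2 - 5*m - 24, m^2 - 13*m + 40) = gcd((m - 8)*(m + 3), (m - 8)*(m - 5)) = m - 8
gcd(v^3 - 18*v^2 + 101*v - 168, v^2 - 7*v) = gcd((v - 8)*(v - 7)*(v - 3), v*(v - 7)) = v - 7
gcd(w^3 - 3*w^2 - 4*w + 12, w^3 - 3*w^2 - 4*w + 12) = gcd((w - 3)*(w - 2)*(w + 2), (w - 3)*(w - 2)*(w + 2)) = w^3 - 3*w^2 - 4*w + 12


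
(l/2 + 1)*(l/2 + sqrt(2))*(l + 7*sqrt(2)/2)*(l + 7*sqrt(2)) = l^4/4 + l^3/2 + 25*sqrt(2)*l^3/8 + 25*sqrt(2)*l^2/4 + 91*l^2/4 + 49*sqrt(2)*l/2 + 91*l/2 + 49*sqrt(2)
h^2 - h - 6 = (h - 3)*(h + 2)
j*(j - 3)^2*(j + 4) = j^4 - 2*j^3 - 15*j^2 + 36*j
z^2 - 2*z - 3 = (z - 3)*(z + 1)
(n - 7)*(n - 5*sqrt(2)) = n^2 - 5*sqrt(2)*n - 7*n + 35*sqrt(2)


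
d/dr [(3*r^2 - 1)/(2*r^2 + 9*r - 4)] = (27*r^2 - 20*r + 9)/(4*r^4 + 36*r^3 + 65*r^2 - 72*r + 16)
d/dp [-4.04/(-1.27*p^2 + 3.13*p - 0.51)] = (12.6452 - 10.2616*p)/(1.27*p^2 - 3.13*p + 0.51)^2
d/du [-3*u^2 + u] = 1 - 6*u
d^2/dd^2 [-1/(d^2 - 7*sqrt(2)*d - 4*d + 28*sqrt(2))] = 2*(d^2 - 7*sqrt(2)*d - 4*d - (-2*d + 4 + 7*sqrt(2))^2 + 28*sqrt(2))/(d^2 - 7*sqrt(2)*d - 4*d + 28*sqrt(2))^3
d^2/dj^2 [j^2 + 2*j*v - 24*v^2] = 2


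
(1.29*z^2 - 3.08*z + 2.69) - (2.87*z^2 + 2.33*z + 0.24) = -1.58*z^2 - 5.41*z + 2.45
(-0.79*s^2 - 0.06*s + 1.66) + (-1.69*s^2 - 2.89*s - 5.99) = -2.48*s^2 - 2.95*s - 4.33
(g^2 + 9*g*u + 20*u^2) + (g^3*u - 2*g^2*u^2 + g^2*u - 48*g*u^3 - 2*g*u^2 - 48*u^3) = g^3*u - 2*g^2*u^2 + g^2*u + g^2 - 48*g*u^3 - 2*g*u^2 + 9*g*u - 48*u^3 + 20*u^2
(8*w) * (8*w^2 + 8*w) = 64*w^3 + 64*w^2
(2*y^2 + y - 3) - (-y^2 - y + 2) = 3*y^2 + 2*y - 5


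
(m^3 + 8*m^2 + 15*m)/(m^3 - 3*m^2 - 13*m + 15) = m*(m + 5)/(m^2 - 6*m + 5)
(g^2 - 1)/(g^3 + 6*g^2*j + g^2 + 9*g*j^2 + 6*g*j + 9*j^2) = (g - 1)/(g^2 + 6*g*j + 9*j^2)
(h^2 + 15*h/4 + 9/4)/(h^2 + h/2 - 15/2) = (4*h + 3)/(2*(2*h - 5))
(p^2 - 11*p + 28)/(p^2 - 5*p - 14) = (p - 4)/(p + 2)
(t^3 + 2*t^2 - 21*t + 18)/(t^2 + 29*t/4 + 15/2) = 4*(t^2 - 4*t + 3)/(4*t + 5)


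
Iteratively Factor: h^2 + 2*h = (h)*(h + 2)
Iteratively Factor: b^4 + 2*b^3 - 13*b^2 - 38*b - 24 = (b + 1)*(b^3 + b^2 - 14*b - 24) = (b + 1)*(b + 3)*(b^2 - 2*b - 8) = (b + 1)*(b + 2)*(b + 3)*(b - 4)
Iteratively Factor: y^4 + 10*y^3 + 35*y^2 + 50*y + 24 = (y + 3)*(y^3 + 7*y^2 + 14*y + 8) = (y + 3)*(y + 4)*(y^2 + 3*y + 2) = (y + 1)*(y + 3)*(y + 4)*(y + 2)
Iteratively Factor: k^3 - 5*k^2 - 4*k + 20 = (k + 2)*(k^2 - 7*k + 10) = (k - 5)*(k + 2)*(k - 2)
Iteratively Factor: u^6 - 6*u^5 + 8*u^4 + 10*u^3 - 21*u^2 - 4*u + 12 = (u + 1)*(u^5 - 7*u^4 + 15*u^3 - 5*u^2 - 16*u + 12) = (u - 1)*(u + 1)*(u^4 - 6*u^3 + 9*u^2 + 4*u - 12) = (u - 1)*(u + 1)^2*(u^3 - 7*u^2 + 16*u - 12) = (u - 3)*(u - 1)*(u + 1)^2*(u^2 - 4*u + 4) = (u - 3)*(u - 2)*(u - 1)*(u + 1)^2*(u - 2)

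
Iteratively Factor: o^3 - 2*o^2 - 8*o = (o)*(o^2 - 2*o - 8) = o*(o - 4)*(o + 2)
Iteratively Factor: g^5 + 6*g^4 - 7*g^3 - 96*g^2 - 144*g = (g - 4)*(g^4 + 10*g^3 + 33*g^2 + 36*g) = (g - 4)*(g + 4)*(g^3 + 6*g^2 + 9*g) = (g - 4)*(g + 3)*(g + 4)*(g^2 + 3*g) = (g - 4)*(g + 3)^2*(g + 4)*(g)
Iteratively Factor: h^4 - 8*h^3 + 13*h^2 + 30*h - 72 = (h - 3)*(h^3 - 5*h^2 - 2*h + 24) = (h - 4)*(h - 3)*(h^2 - h - 6) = (h - 4)*(h - 3)^2*(h + 2)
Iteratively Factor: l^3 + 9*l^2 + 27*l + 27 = (l + 3)*(l^2 + 6*l + 9) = (l + 3)^2*(l + 3)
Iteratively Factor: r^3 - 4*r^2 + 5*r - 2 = (r - 1)*(r^2 - 3*r + 2) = (r - 1)^2*(r - 2)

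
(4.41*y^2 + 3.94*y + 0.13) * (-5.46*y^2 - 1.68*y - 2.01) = -24.0786*y^4 - 28.9212*y^3 - 16.1931*y^2 - 8.1378*y - 0.2613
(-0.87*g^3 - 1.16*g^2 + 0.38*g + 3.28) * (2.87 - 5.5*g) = 4.785*g^4 + 3.8831*g^3 - 5.4192*g^2 - 16.9494*g + 9.4136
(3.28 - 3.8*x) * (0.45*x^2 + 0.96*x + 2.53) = -1.71*x^3 - 2.172*x^2 - 6.4652*x + 8.2984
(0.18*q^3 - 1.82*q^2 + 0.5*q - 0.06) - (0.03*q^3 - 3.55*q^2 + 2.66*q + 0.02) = 0.15*q^3 + 1.73*q^2 - 2.16*q - 0.08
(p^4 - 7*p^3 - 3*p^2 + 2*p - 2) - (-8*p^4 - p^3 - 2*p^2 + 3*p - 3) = 9*p^4 - 6*p^3 - p^2 - p + 1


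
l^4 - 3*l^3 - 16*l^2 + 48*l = l*(l - 4)*(l - 3)*(l + 4)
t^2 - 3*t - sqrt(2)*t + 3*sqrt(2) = (t - 3)*(t - sqrt(2))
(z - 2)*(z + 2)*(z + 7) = z^3 + 7*z^2 - 4*z - 28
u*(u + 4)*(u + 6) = u^3 + 10*u^2 + 24*u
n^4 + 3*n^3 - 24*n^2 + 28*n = n*(n - 2)^2*(n + 7)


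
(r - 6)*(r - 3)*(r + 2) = r^3 - 7*r^2 + 36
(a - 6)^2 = a^2 - 12*a + 36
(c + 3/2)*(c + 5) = c^2 + 13*c/2 + 15/2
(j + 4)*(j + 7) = j^2 + 11*j + 28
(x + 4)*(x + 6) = x^2 + 10*x + 24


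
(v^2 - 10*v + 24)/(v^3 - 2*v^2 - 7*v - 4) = (v - 6)/(v^2 + 2*v + 1)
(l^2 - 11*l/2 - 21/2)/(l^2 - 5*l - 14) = (l + 3/2)/(l + 2)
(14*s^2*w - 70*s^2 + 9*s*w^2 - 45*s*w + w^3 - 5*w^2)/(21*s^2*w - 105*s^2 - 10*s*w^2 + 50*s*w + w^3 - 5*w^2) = (14*s^2 + 9*s*w + w^2)/(21*s^2 - 10*s*w + w^2)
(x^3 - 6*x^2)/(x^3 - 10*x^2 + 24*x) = x/(x - 4)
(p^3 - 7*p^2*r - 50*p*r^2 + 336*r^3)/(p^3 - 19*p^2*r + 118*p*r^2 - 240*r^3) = (p + 7*r)/(p - 5*r)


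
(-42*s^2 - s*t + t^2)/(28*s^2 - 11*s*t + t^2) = (-6*s - t)/(4*s - t)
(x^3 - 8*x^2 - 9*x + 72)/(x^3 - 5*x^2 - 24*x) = (x - 3)/x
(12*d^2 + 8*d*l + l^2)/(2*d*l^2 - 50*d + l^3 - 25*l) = (6*d + l)/(l^2 - 25)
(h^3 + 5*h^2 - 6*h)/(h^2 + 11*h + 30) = h*(h - 1)/(h + 5)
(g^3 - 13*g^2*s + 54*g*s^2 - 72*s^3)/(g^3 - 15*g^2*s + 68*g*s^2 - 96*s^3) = (-g + 6*s)/(-g + 8*s)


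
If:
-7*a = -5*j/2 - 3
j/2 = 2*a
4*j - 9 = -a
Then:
No Solution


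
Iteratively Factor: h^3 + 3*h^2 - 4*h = (h - 1)*(h^2 + 4*h) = (h - 1)*(h + 4)*(h)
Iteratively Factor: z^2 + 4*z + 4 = (z + 2)*(z + 2)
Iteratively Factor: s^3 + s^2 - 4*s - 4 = (s + 1)*(s^2 - 4) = (s + 1)*(s + 2)*(s - 2)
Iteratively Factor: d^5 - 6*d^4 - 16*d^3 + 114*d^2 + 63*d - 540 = (d + 3)*(d^4 - 9*d^3 + 11*d^2 + 81*d - 180) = (d - 4)*(d + 3)*(d^3 - 5*d^2 - 9*d + 45) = (d - 4)*(d - 3)*(d + 3)*(d^2 - 2*d - 15) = (d - 4)*(d - 3)*(d + 3)^2*(d - 5)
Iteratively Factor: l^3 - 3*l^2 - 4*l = (l)*(l^2 - 3*l - 4) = l*(l + 1)*(l - 4)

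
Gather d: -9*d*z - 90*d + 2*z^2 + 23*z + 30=d*(-9*z - 90) + 2*z^2 + 23*z + 30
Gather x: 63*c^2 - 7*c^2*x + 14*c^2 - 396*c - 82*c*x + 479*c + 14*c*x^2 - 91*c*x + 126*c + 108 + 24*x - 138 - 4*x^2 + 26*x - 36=77*c^2 + 209*c + x^2*(14*c - 4) + x*(-7*c^2 - 173*c + 50) - 66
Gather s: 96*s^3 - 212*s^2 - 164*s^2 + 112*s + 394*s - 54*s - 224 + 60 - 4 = 96*s^3 - 376*s^2 + 452*s - 168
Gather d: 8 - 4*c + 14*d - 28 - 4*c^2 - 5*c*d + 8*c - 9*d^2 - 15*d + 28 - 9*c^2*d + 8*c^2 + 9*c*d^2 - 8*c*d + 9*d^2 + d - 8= 4*c^2 + 9*c*d^2 + 4*c + d*(-9*c^2 - 13*c)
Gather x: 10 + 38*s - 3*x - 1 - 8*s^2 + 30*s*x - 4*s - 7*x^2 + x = -8*s^2 + 34*s - 7*x^2 + x*(30*s - 2) + 9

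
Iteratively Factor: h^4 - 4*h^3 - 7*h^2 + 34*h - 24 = (h - 1)*(h^3 - 3*h^2 - 10*h + 24) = (h - 1)*(h + 3)*(h^2 - 6*h + 8) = (h - 4)*(h - 1)*(h + 3)*(h - 2)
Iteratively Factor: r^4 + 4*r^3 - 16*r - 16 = (r - 2)*(r^3 + 6*r^2 + 12*r + 8) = (r - 2)*(r + 2)*(r^2 + 4*r + 4) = (r - 2)*(r + 2)^2*(r + 2)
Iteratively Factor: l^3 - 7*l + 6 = (l + 3)*(l^2 - 3*l + 2) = (l - 1)*(l + 3)*(l - 2)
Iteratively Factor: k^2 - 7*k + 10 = (k - 2)*(k - 5)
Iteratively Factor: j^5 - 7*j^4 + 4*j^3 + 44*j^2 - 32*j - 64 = (j - 4)*(j^4 - 3*j^3 - 8*j^2 + 12*j + 16) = (j - 4)*(j + 1)*(j^3 - 4*j^2 - 4*j + 16) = (j - 4)*(j - 2)*(j + 1)*(j^2 - 2*j - 8) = (j - 4)^2*(j - 2)*(j + 1)*(j + 2)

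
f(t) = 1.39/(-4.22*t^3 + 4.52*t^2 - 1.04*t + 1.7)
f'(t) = 1.39*(12.66*t^2 - 9.04*t + 1.04)/(-4.22*t^3 + 4.52*t^2 - 1.04*t + 1.7)^2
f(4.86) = -0.00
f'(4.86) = 0.00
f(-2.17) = 0.02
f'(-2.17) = 0.02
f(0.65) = 0.78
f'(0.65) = 0.23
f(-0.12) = 0.73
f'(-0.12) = 0.89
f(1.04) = 1.83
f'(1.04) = 12.82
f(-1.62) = 0.04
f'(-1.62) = 0.06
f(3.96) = -0.01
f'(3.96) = 0.01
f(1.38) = -0.63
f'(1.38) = 3.58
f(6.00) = -0.00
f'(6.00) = 0.00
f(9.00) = -0.00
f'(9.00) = 0.00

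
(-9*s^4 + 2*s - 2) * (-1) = 9*s^4 - 2*s + 2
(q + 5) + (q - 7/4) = 2*q + 13/4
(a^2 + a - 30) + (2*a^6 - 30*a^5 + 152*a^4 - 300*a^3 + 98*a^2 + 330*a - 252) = 2*a^6 - 30*a^5 + 152*a^4 - 300*a^3 + 99*a^2 + 331*a - 282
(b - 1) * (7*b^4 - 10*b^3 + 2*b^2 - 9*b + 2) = 7*b^5 - 17*b^4 + 12*b^3 - 11*b^2 + 11*b - 2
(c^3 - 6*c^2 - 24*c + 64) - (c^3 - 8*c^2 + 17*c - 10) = 2*c^2 - 41*c + 74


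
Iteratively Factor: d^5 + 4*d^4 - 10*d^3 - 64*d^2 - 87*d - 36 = (d - 4)*(d^4 + 8*d^3 + 22*d^2 + 24*d + 9) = (d - 4)*(d + 1)*(d^3 + 7*d^2 + 15*d + 9) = (d - 4)*(d + 1)^2*(d^2 + 6*d + 9) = (d - 4)*(d + 1)^2*(d + 3)*(d + 3)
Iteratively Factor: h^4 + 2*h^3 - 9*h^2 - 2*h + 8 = (h + 1)*(h^3 + h^2 - 10*h + 8) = (h + 1)*(h + 4)*(h^2 - 3*h + 2) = (h - 1)*(h + 1)*(h + 4)*(h - 2)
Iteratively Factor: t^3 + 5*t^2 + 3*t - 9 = (t + 3)*(t^2 + 2*t - 3) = (t + 3)^2*(t - 1)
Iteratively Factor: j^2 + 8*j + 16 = (j + 4)*(j + 4)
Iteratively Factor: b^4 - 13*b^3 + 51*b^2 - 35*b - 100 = (b - 4)*(b^3 - 9*b^2 + 15*b + 25) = (b - 4)*(b + 1)*(b^2 - 10*b + 25) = (b - 5)*(b - 4)*(b + 1)*(b - 5)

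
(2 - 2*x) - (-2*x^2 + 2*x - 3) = 2*x^2 - 4*x + 5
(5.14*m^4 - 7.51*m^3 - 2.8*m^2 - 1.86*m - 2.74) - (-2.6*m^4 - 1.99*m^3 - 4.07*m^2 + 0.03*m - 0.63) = 7.74*m^4 - 5.52*m^3 + 1.27*m^2 - 1.89*m - 2.11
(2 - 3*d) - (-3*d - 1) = 3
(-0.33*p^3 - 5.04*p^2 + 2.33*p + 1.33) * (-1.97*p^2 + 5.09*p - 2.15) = 0.6501*p^5 + 8.2491*p^4 - 29.5342*p^3 + 20.0756*p^2 + 1.7602*p - 2.8595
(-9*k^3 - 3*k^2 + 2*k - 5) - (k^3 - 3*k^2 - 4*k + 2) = -10*k^3 + 6*k - 7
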